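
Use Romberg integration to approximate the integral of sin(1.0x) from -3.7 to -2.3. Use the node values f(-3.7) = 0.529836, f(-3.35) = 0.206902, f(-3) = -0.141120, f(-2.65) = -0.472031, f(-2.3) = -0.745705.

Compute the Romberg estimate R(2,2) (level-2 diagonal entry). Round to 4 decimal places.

-0.1818

R(0,0) (trapezoid, 1 panel, h=1.4000): -0.151108
R(1,0) (trapezoid, 2 panels, h=0.7000): -0.174338
R(2,0) (trapezoid, 4 panels, h=0.3500): -0.179964
R(1,1) = -0.174338 + (-0.174338 − (-0.151108))/3 = -0.182081
R(2,1) = -0.179964 + (-0.179964 − (-0.174338))/3 = -0.181839
R(2,2) = -0.181839 + (-0.181839 − (-0.182081))/15 = -0.181823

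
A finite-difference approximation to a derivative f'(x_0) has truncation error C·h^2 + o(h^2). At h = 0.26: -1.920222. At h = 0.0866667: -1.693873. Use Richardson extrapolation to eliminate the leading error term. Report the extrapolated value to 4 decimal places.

The leading error scales as h^2; refining by a factor of 3 reduces it by 3^2 = 9.
Extrapolated value = (9·A(h/3) − A(h)) / (9 − 1)
= (9·(-1.693873) − (-1.920222)) / 8
= -13.324635 / 8 = -1.665579

-1.6656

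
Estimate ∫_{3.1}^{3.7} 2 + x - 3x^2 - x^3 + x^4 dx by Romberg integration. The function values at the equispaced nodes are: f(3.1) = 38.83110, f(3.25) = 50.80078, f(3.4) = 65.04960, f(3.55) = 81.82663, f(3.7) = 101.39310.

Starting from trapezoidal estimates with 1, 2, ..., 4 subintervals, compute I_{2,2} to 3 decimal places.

40.042

I_{0,0} (trapezoid, 1 panel, h=0.6000): 42.06726
I_{1,0} (trapezoid, 2 panels, h=0.3000): 40.54851
I_{2,0} (trapezoid, 4 panels, h=0.1500): 40.16837
I_{1,1} = 40.54851 + (40.54851 − 42.06726)/3 = 40.04226
I_{2,1} = 40.16837 + (40.16837 − 40.54851)/3 = 40.04166
I_{2,2} = 40.04166 + (40.04166 − 40.04226)/15 = 40.04162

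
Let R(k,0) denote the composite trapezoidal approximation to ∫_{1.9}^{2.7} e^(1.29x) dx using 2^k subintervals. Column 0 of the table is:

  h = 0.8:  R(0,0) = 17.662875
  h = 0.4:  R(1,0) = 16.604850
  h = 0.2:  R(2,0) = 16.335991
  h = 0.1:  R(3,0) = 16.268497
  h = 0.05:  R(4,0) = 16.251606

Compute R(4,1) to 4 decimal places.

16.2460

Richardson extrapolation on the trapezoidal column (denominator 4−1=3):
R(4,1) = (4·16.251606 − 16.268497) / 3 = 16.245976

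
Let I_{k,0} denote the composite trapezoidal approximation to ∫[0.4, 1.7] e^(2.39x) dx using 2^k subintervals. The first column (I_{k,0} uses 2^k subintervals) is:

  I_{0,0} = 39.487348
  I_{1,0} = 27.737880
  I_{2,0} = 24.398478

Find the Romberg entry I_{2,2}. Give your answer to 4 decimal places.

23.2496

Richardson extrapolation on the trapezoidal column (denominator 4−1=3):
I_{1,1} = (4·27.737880 − 39.487348) / 3 = 23.821391
I_{2,1} = (4·24.398478 − 27.737880) / 3 = 23.285344
I_{2,2} = (16·23.285344 − 23.821391) / 15 = 23.249608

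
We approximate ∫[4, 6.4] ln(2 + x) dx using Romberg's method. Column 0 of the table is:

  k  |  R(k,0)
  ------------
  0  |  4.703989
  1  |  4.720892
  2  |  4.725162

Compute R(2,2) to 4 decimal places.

R(1,1) = 4.720892 + (4.720892 − 4.703989)/3 = 4.726526
R(2,1) = 4.725162 + (4.725162 − 4.720892)/3 = 4.726585
R(2,2) = (16·4.726585 − 4.726526) / 15 = 4.726589

4.7266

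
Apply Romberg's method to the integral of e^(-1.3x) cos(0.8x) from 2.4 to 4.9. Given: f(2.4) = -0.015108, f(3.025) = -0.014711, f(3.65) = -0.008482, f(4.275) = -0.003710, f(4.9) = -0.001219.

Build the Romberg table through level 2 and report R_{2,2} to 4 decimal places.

R_{0,0} (trapezoid, 1 panel, h=2.5000): -0.020409
R_{1,0} (trapezoid, 2 panels, h=1.2500): -0.020807
R_{2,0} (trapezoid, 4 panels, h=0.6250): -0.021917
R_{1,1} = -0.020807 + (-0.020807 − (-0.020409))/3 = -0.020940
R_{2,1} = -0.021917 + (-0.021917 − (-0.020807))/3 = -0.022287
R_{2,2} = -0.022287 + (-0.022287 − (-0.020940))/15 = -0.022377

-0.0224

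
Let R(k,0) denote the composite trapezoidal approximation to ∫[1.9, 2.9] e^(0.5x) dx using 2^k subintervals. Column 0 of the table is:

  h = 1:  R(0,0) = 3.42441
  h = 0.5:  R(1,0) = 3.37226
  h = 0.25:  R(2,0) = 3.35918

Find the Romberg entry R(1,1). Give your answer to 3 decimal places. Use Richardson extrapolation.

3.355

Richardson extrapolation on the trapezoidal column (denominator 4−1=3):
R(1,1) = (4·3.37226 − 3.42441) / 3 = 3.35488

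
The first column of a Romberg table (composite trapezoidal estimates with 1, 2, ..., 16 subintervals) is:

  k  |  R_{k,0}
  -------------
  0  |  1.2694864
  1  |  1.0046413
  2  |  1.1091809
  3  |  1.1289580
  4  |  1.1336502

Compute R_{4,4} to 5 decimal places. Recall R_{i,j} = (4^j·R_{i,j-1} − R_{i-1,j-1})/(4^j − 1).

Richardson extrapolation on the trapezoidal column (denominator 4−1=3):
R_{1,1} = (4·1.0046413 − 1.2694864) / 3 = 0.9163596
R_{2,1} = 1.1091809 + (1.1091809 − 1.0046413)/3 = 1.1440274
R_{3,1} = 1.1289580 + (1.1289580 − 1.1091809)/3 = 1.1355504
R_{4,1} = 1.1336502 + (1.1336502 − 1.1289580)/3 = 1.1352143
R_{2,2} = 1.1440274 + (1.1440274 − 0.9163596)/15 = 1.1592053
R_{3,2} = 1.1355504 + (1.1355504 − 1.1440274)/15 = 1.1349853
R_{4,2} = 1.1352143 + (1.1352143 − 1.1355504)/15 = 1.1351919
R_{3,3} = (64·1.1349853 − 1.1592053) / 63 = 1.1346009
R_{4,3} = 1.1351919 + (1.1351919 − 1.1349853)/63 = 1.1351952
R_{4,4} = 1.1351952 + (1.1351952 − 1.1346009)/255 = 1.1351975

1.13520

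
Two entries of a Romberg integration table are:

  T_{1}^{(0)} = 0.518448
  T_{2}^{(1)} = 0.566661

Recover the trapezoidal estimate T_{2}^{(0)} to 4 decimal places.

From T_{2}^{(1)} = (4·T_{2}^{(0)} − T_{1}^{(0)})/3, solve for T_{2}^{(0)}:
4·T_{2}^{(0)} = 3·0.566661 + 0.518448 = 2.218431
T_{2}^{(0)} = 0.554608

0.5546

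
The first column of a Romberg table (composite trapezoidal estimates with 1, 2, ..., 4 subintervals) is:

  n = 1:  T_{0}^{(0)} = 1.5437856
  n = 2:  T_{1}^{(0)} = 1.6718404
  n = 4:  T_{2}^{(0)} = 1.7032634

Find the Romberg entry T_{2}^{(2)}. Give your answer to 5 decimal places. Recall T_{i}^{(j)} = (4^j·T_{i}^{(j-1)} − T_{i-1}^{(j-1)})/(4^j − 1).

1.71369

Richardson extrapolation on the trapezoidal column (denominator 4−1=3):
T_{1}^{(1)} = (4·1.6718404 − 1.5437856) / 3 = 1.7145253
T_{2}^{(1)} = 1.7032634 + (1.7032634 − 1.6718404)/3 = 1.7137377
T_{2}^{(2)} = (16·1.7137377 − 1.7145253) / 15 = 1.7136852
(Column j=1 coincides with Simpson's rule on the same nodes.)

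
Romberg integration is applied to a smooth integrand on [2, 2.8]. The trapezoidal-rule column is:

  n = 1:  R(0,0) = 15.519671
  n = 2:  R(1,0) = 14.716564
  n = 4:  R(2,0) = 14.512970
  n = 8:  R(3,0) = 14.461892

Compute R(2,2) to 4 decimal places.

Richardson extrapolation on the trapezoidal column (denominator 4−1=3):
R(1,1) = 14.716564 + (14.716564 − 15.519671)/3 = 14.448862
R(2,1) = (4·14.512970 − 14.716564) / 3 = 14.445105
R(2,2) = (16·14.445105 − 14.448862) / 15 = 14.444855

14.4449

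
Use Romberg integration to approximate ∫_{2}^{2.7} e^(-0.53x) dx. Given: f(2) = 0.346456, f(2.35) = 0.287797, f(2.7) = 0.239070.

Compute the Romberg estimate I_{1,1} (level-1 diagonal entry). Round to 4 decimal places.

I_{0,0} (trapezoid, 1 panel, h=0.7000): 0.204934
I_{1,0} (trapezoid, 2 panels, h=0.3500): 0.203196
I_{1,1} = 0.203196 + (0.203196 − 0.204934)/3 = 0.202617

0.2026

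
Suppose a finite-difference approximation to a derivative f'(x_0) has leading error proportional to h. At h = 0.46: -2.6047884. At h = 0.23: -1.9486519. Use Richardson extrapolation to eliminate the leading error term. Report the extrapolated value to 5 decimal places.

Extrapolated value = (2·A(h/2) − A(h)) / (2 − 1)
= (2·(-1.9486519) − (-2.6047884)) / 1
= -1.2925154 / 1 = -1.2925154

-1.29252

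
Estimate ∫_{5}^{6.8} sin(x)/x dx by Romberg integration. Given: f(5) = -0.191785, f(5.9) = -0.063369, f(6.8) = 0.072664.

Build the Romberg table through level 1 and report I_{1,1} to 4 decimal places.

-0.1118

I_{0,0} (trapezoid, 1 panel, h=1.8000): -0.107209
I_{1,0} (trapezoid, 2 panels, h=0.9000): -0.110637
I_{1,1} = -0.110637 + (-0.110637 − (-0.107209))/3 = -0.111780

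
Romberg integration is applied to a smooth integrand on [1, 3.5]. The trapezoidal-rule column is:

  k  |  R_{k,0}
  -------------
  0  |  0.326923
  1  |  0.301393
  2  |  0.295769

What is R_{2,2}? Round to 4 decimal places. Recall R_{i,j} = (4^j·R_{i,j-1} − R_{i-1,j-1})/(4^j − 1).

R_{1,1} = 0.301393 + (0.301393 − 0.326923)/3 = 0.292883
R_{2,1} = 0.295769 + (0.295769 − 0.301393)/3 = 0.293894
R_{2,2} = 0.293894 + (0.293894 − 0.292883)/15 = 0.293961

0.2940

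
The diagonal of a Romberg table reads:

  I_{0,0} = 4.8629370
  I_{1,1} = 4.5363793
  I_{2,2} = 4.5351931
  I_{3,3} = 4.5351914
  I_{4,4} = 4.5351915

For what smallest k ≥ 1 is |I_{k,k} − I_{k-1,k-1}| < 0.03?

|I_{1,1} − I_{0,0}| = 0.3265577 ≥ 0.03
|I_{2,2} − I_{1,1}| = 0.0011862 < 0.03

k = 2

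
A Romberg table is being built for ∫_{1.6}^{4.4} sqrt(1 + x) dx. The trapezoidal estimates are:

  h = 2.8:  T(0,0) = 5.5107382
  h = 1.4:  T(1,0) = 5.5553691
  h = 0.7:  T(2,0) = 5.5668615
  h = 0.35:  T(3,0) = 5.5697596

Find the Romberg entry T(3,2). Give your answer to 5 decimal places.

T(2,1) = (4·5.5668615 − 5.5553691) / 3 = 5.5706923
T(3,1) = 5.5697596 + (5.5697596 − 5.5668615)/3 = 5.5707256
T(3,2) = 5.5707256 + (5.5707256 − 5.5706923)/15 = 5.5707278

5.57073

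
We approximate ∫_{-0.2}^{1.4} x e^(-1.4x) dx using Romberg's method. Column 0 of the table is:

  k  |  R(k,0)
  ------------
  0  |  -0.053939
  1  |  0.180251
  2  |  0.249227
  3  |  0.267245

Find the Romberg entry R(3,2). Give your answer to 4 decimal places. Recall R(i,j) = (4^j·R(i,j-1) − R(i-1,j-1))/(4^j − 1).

0.2733

Richardson extrapolation on the trapezoidal column (denominator 4−1=3):
R(2,1) = 0.249227 + (0.249227 − 0.180251)/3 = 0.272219
R(3,1) = 0.267245 + (0.267245 − 0.249227)/3 = 0.273251
R(3,2) = (16·0.273251 − 0.272219) / 15 = 0.273320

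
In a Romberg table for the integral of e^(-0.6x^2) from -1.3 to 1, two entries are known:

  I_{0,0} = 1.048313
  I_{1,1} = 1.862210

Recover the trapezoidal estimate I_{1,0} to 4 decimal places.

1.6587

From I_{1,1} = (4·I_{1,0} − I_{0,0})/3, solve for I_{1,0}:
4·I_{1,0} = 3·1.862210 + 1.048313 = 6.634943
I_{1,0} = 1.658736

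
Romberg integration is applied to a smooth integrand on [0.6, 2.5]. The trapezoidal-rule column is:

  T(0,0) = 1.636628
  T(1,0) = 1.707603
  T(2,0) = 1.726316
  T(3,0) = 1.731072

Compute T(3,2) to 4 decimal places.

1.7327

T(2,1) = (4·1.726316 − 1.707603) / 3 = 1.732554
T(3,1) = (4·1.731072 − 1.726316) / 3 = 1.732657
T(3,2) = (16·1.732657 − 1.732554) / 15 = 1.732664
(Column j=1 coincides with Simpson's rule on the same nodes.)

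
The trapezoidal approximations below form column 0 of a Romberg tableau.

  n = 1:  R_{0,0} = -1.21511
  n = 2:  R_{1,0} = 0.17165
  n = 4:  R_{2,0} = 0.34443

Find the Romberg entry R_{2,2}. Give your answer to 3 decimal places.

0.387

Richardson extrapolation on the trapezoidal column (denominator 4−1=3):
R_{1,1} = 0.17165 + (0.17165 − (-1.21511))/3 = 0.63390
R_{2,1} = (4·0.34443 − 0.17165) / 3 = 0.40202
R_{2,2} = (16·0.40202 − 0.63390) / 15 = 0.38656
(Column j=1 coincides with Simpson's rule on the same nodes.)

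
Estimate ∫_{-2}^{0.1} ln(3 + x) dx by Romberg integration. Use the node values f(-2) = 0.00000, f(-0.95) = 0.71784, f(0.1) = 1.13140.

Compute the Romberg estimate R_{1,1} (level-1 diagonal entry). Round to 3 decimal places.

R_{0,0} (trapezoid, 1 panel, h=2.1000): 1.18797
R_{1,0} (trapezoid, 2 panels, h=1.0500): 1.34772
R_{1,1} = 1.34772 + (1.34772 − 1.18797)/3 = 1.40097

1.401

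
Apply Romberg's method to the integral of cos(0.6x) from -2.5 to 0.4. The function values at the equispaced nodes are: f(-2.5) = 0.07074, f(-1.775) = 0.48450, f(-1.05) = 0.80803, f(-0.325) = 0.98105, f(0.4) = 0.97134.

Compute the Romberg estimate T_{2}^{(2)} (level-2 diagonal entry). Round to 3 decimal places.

2.059

T_{0}^{(0)} (trapezoid, 1 panel, h=2.9000): 1.51102
T_{1}^{(0)} (trapezoid, 2 panels, h=1.4500): 1.92715
T_{2}^{(0)} (trapezoid, 4 panels, h=0.7250): 2.02610
T_{1}^{(1)} = 1.92715 + (1.92715 − 1.51102)/3 = 2.06586
T_{2}^{(1)} = 2.02610 + (2.02610 − 1.92715)/3 = 2.05908
T_{2}^{(2)} = 2.05908 + (2.05908 − 2.06586)/15 = 2.05863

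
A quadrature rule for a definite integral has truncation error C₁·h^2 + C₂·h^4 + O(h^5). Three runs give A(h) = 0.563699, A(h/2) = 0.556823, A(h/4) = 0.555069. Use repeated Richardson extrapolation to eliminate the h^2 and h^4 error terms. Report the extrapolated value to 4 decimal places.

0.5545

First eliminate the h^2 term (factor 2^2 = 4):
  B₁ = (4·0.556823 − 0.563699)/3 = 0.554531
  B₂ = (4·0.555069 − 0.556823)/3 = 0.554484
Then eliminate the h^4 term (factor 2^4 = 16):
  (16·0.554484 − 0.554531)/15 = 0.554481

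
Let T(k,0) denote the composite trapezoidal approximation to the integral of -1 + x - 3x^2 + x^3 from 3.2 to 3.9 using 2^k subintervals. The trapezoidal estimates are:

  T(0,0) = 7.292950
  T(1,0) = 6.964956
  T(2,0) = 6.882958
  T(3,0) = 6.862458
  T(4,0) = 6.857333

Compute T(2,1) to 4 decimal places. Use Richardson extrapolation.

6.8556

Richardson extrapolation on the trapezoidal column (denominator 4−1=3):
T(2,1) = 6.882958 + (6.882958 − 6.964956)/3 = 6.855625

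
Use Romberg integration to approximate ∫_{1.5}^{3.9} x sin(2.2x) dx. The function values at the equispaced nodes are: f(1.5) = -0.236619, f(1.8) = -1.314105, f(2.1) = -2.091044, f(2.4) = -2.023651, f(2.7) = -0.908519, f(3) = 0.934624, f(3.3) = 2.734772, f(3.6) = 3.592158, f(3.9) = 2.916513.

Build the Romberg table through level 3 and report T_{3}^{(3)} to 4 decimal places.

0.6898

T_{0}^{(0)} (trapezoid, 1 panel, h=2.4000): 3.215873
T_{1}^{(0)} (trapezoid, 2 panels, h=1.2000): 0.517714
T_{2}^{(0)} (trapezoid, 4 panels, h=0.6000): 0.645094
T_{3}^{(0)} (trapezoid, 8 panels, h=0.3000): 0.679255
T_{1}^{(1)} = 0.517714 + (0.517714 − 3.215873)/3 = -0.381672
T_{2}^{(1)} = 0.645094 + (0.645094 − 0.517714)/3 = 0.687554
T_{3}^{(1)} = 0.679255 + (0.679255 − 0.645094)/3 = 0.690642
T_{2}^{(2)} = 0.687554 + (0.687554 − (-0.381672))/15 = 0.758836
T_{3}^{(2)} = 0.690642 + (0.690642 − 0.687554)/15 = 0.690848
T_{3}^{(3)} = 0.690848 + (0.690848 − 0.758836)/63 = 0.689769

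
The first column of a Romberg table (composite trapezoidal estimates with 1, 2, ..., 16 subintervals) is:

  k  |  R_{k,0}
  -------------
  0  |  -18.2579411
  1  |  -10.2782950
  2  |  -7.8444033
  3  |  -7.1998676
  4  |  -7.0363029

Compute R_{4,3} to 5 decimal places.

-6.98156

Richardson extrapolation on the trapezoidal column (denominator 4−1=3):
R_{2,1} = -7.8444033 + (-7.8444033 − (-10.2782950))/3 = -7.0331061
R_{3,1} = -7.1998676 + (-7.1998676 − (-7.8444033))/3 = -6.9850224
R_{4,1} = (4·(-7.0363029) − (-7.1998676)) / 3 = -6.9817813
R_{3,2} = -6.9850224 + (-6.9850224 − (-7.0331061))/15 = -6.9818168
R_{4,2} = (16·(-6.9817813) − (-6.9850224)) / 15 = -6.9815652
R_{4,3} = -6.9815652 + (-6.9815652 − (-6.9818168))/63 = -6.9815612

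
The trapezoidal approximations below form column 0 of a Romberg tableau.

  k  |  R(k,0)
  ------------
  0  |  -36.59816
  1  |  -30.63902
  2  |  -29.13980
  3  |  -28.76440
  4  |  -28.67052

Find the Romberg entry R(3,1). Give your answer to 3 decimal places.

-28.639

R(3,1) = -28.76440 + (-28.76440 − (-29.13980))/3 = -28.63927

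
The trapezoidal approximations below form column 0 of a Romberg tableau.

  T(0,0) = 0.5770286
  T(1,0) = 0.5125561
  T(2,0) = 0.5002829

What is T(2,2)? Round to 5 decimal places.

0.49653

Richardson extrapolation on the trapezoidal column (denominator 4−1=3):
T(1,1) = (4·0.5125561 − 0.5770286) / 3 = 0.4910653
T(2,1) = 0.5002829 + (0.5002829 − 0.5125561)/3 = 0.4961918
T(2,2) = (16·0.4961918 − 0.4910653) / 15 = 0.4965336
(Column j=1 coincides with Simpson's rule on the same nodes.)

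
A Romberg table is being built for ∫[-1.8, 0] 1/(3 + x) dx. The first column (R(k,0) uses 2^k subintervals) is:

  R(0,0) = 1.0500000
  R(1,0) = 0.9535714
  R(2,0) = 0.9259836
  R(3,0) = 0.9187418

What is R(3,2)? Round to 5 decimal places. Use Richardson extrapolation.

R(2,1) = (4·0.9259836 − 0.9535714) / 3 = 0.9167877
R(3,1) = 0.9187418 + (0.9187418 − 0.9259836)/3 = 0.9163279
R(3,2) = 0.9163279 + (0.9163279 − 0.9167877)/15 = 0.9162972

0.91630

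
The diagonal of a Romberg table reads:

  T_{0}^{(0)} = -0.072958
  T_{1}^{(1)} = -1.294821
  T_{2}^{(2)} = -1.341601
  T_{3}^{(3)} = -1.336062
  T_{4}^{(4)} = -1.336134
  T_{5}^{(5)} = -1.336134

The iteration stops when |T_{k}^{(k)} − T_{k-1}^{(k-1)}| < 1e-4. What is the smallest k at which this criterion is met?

|T_{1}^{(1)} − T_{0}^{(0)}| = 1.221863 ≥ 1e-4
|T_{2}^{(2)} − T_{1}^{(1)}| = 0.046780 ≥ 1e-4
|T_{3}^{(3)} − T_{2}^{(2)}| = 0.005539 ≥ 1e-4
|T_{4}^{(4)} − T_{3}^{(3)}| = 0.000072 < 1e-4

k = 4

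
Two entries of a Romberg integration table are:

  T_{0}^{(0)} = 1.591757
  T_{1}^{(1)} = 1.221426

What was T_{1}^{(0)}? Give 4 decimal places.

1.3140

From T_{1}^{(1)} = (4·T_{1}^{(0)} − T_{0}^{(0)})/3, solve for T_{1}^{(0)}:
4·T_{1}^{(0)} = 3·1.221426 + 1.591757 = 5.256035
T_{1}^{(0)} = 1.314009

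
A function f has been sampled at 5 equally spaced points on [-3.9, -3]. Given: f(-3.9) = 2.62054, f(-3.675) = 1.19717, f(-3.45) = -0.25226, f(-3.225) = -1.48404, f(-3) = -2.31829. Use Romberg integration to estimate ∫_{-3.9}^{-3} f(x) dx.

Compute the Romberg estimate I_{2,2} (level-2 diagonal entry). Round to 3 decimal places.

-0.101

I_{0,0} (trapezoid, 1 panel, h=0.9000): 0.13601
I_{1,0} (trapezoid, 2 panels, h=0.4500): -0.04551
I_{2,0} (trapezoid, 4 panels, h=0.2250): -0.08730
I_{1,1} = -0.04551 + (-0.04551 − 0.13601)/3 = -0.10602
I_{2,1} = -0.08730 + (-0.08730 − (-0.04551))/3 = -0.10123
I_{2,2} = -0.10123 + (-0.10123 − (-0.10602))/15 = -0.10091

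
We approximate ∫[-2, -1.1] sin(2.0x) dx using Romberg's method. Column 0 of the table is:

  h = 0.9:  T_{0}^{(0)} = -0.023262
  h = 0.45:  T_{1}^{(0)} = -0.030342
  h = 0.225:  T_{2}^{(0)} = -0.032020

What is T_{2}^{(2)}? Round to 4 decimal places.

Richardson extrapolation on the trapezoidal column (denominator 4−1=3):
T_{1}^{(1)} = -0.030342 + (-0.030342 − (-0.023262))/3 = -0.032702
T_{2}^{(1)} = -0.032020 + (-0.032020 − (-0.030342))/3 = -0.032579
T_{2}^{(2)} = -0.032579 + (-0.032579 − (-0.032702))/15 = -0.032571

-0.0326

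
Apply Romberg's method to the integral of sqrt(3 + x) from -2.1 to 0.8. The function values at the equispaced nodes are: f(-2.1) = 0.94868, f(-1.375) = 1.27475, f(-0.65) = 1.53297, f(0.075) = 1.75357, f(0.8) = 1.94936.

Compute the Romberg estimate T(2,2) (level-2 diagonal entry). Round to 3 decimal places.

4.369

T(0,0) (trapezoid, 1 panel, h=2.9000): 4.20216
T(1,0) (trapezoid, 2 panels, h=1.4500): 4.32389
T(2,0) (trapezoid, 4 panels, h=0.7250): 4.35747
T(1,1) = 4.32389 + (4.32389 − 4.20216)/3 = 4.36447
T(2,1) = 4.35747 + (4.35747 − 4.32389)/3 = 4.36866
T(2,2) = 4.36866 + (4.36866 − 4.36447)/15 = 4.36894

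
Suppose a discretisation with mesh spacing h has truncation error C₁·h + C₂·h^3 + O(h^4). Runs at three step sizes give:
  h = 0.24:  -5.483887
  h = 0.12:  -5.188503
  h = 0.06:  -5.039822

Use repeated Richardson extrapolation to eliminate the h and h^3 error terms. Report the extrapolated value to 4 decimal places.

-4.8909

First eliminate the h term (factor 2^1 = 2):
  B₁ = (2·(-5.188503) − (-5.483887))/1 = -4.893119
  B₂ = (2·(-5.039822) − (-5.188503))/1 = -4.891141
Then eliminate the h^3 term (factor 2^3 = 8):
  (8·(-4.891141) − (-4.893119))/7 = -4.890858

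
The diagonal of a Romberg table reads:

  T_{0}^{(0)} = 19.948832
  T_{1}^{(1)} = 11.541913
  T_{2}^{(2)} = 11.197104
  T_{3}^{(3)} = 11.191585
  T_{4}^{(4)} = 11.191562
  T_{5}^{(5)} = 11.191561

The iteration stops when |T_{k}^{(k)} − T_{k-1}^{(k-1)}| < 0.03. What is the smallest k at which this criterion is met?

k = 3

|T_{1}^{(1)} − T_{0}^{(0)}| = 8.406919 ≥ 0.03
|T_{2}^{(2)} − T_{1}^{(1)}| = 0.344809 ≥ 0.03
|T_{3}^{(3)} − T_{2}^{(2)}| = 0.005519 < 0.03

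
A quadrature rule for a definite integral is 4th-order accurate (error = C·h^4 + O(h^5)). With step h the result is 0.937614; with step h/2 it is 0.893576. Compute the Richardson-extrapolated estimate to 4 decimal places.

Extrapolated value = (16·A(h/2) − A(h)) / (16 − 1)
= (16·0.893576 − 0.937614) / 15
= 13.359602 / 15 = 0.890640

0.8906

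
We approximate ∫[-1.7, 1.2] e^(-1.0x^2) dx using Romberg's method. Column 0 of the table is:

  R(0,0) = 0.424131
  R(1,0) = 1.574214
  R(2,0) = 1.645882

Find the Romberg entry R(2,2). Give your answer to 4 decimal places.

1.6506

Richardson extrapolation on the trapezoidal column (denominator 4−1=3):
R(1,1) = (4·1.574214 − 0.424131) / 3 = 1.957575
R(2,1) = (4·1.645882 − 1.574214) / 3 = 1.669771
R(2,2) = (16·1.669771 − 1.957575) / 15 = 1.650584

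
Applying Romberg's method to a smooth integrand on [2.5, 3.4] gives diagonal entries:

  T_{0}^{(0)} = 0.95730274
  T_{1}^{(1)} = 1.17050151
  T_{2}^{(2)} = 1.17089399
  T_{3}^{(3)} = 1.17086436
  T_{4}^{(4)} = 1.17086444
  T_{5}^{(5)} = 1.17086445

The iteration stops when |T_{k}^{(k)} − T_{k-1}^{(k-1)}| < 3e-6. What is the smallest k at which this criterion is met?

|T_{1}^{(1)} − T_{0}^{(0)}| = 0.21319877 ≥ 3e-6
|T_{2}^{(2)} − T_{1}^{(1)}| = 0.00039248 ≥ 3e-6
|T_{3}^{(3)} − T_{2}^{(2)}| = 0.00002963 ≥ 3e-6
|T_{4}^{(4)} − T_{3}^{(3)}| = 0.00000008 < 3e-6

k = 4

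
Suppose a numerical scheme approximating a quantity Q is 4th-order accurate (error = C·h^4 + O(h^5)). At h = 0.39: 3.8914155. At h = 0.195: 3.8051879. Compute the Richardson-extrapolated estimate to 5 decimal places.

3.79944

Extrapolated value = (16·A(h/2) − A(h)) / (16 − 1)
= (16·3.8051879 − 3.8914155) / 15
= 56.9915909 / 15 = 3.7994394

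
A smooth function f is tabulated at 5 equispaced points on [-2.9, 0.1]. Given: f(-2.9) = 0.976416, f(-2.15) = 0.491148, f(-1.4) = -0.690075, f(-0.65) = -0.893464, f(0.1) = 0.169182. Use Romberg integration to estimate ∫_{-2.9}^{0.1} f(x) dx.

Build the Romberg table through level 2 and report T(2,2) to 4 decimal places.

-0.4379

T(0,0) (trapezoid, 1 panel, h=3.0000): 1.718397
T(1,0) (trapezoid, 2 panels, h=1.5000): -0.175914
T(2,0) (trapezoid, 4 panels, h=0.7500): -0.389694
T(1,1) = -0.175914 + (-0.175914 − 1.718397)/3 = -0.807351
T(2,1) = -0.389694 + (-0.389694 − (-0.175914))/3 = -0.460954
T(2,2) = -0.460954 + (-0.460954 − (-0.807351))/15 = -0.437861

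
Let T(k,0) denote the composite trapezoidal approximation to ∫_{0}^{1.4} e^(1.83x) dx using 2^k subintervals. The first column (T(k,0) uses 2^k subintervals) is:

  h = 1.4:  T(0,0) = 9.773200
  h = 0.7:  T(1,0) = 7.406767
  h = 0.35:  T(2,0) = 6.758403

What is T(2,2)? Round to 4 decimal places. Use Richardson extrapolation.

6.5372

Richardson extrapolation on the trapezoidal column (denominator 4−1=3):
T(1,1) = (4·7.406767 − 9.773200) / 3 = 6.617956
T(2,1) = 6.758403 + (6.758403 − 7.406767)/3 = 6.542282
T(2,2) = 6.542282 + (6.542282 − 6.617956)/15 = 6.537237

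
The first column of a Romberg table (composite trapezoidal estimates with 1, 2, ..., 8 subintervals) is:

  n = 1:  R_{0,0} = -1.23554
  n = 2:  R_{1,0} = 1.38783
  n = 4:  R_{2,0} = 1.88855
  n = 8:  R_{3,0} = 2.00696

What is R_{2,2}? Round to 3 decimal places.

2.042

Richardson extrapolation on the trapezoidal column (denominator 4−1=3):
R_{1,1} = 1.38783 + (1.38783 − (-1.23554))/3 = 2.26229
R_{2,1} = (4·1.88855 − 1.38783) / 3 = 2.05546
R_{2,2} = (16·2.05546 − 2.26229) / 15 = 2.04167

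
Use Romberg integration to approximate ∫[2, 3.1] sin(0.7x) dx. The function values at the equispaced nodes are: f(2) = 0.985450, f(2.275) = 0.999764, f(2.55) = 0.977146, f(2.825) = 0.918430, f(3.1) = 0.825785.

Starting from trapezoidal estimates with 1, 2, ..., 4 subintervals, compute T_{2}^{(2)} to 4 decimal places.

T_{0}^{(0)} (trapezoid, 1 panel, h=1.1000): 0.996179
T_{1}^{(0)} (trapezoid, 2 panels, h=0.5500): 1.035520
T_{2}^{(0)} (trapezoid, 4 panels, h=0.2750): 1.045263
T_{1}^{(1)} = 1.035520 + (1.035520 − 0.996179)/3 = 1.048634
T_{2}^{(1)} = 1.045263 + (1.045263 − 1.035520)/3 = 1.048511
T_{2}^{(2)} = 1.048511 + (1.048511 − 1.048634)/15 = 1.048503

1.0485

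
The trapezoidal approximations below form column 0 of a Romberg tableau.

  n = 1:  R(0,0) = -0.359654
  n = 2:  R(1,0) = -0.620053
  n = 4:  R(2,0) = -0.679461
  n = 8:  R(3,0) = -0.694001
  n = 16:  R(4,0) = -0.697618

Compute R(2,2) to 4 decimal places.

R(1,1) = -0.620053 + (-0.620053 − (-0.359654))/3 = -0.706853
R(2,1) = (4·(-0.679461) − (-0.620053)) / 3 = -0.699264
R(2,2) = (16·(-0.699264) − (-0.706853)) / 15 = -0.698758

-0.6988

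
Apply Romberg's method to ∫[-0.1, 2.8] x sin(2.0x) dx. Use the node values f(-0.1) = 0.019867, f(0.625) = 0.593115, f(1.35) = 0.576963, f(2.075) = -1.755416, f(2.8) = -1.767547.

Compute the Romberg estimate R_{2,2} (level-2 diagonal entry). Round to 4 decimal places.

-1.3696

R_{0,0} (trapezoid, 1 panel, h=2.9000): -2.534136
R_{1,0} (trapezoid, 2 panels, h=1.4500): -0.430472
R_{2,0} (trapezoid, 4 panels, h=0.7250): -1.057904
R_{1,1} = -0.430472 + (-0.430472 − (-2.534136))/3 = 0.270749
R_{2,1} = -1.057904 + (-1.057904 − (-0.430472))/3 = -1.267048
R_{2,2} = -1.267048 + (-1.267048 − 0.270749)/15 = -1.369568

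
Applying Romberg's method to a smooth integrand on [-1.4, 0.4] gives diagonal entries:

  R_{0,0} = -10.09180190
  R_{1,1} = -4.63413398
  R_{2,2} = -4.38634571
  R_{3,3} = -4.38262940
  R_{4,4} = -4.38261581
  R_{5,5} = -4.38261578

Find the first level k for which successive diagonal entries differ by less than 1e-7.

|R_{1,1} − R_{0,0}| = 5.45766792 ≥ 1e-7
|R_{2,2} − R_{1,1}| = 0.24778827 ≥ 1e-7
|R_{3,3} − R_{2,2}| = 0.00371631 ≥ 1e-7
|R_{4,4} − R_{3,3}| = 0.00001359 ≥ 1e-7
|R_{5,5} − R_{4,4}| = 0.00000003 < 1e-7

k = 5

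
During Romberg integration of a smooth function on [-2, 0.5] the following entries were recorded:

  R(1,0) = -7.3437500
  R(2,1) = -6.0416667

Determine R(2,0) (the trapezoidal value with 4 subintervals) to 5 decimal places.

From R(2,1) = (4·R(2,0) − R(1,0))/3, solve for R(2,0):
4·R(2,0) = 3·(-6.0416667) + (-7.3437500) = -25.4687501
R(2,0) = -6.3671875

-6.36719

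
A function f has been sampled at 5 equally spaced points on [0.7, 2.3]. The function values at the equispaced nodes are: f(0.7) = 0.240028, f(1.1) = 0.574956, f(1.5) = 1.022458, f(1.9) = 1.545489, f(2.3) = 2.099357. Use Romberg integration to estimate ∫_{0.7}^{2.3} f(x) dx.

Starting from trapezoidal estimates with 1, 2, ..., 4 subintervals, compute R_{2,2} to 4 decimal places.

1.7155

R_{0,0} (trapezoid, 1 panel, h=1.6000): 1.871508
R_{1,0} (trapezoid, 2 panels, h=0.8000): 1.753720
R_{2,0} (trapezoid, 4 panels, h=0.4000): 1.725038
R_{1,1} = 1.753720 + (1.753720 − 1.871508)/3 = 1.714457
R_{2,1} = 1.725038 + (1.725038 − 1.753720)/3 = 1.715477
R_{2,2} = 1.715477 + (1.715477 − 1.714457)/15 = 1.715545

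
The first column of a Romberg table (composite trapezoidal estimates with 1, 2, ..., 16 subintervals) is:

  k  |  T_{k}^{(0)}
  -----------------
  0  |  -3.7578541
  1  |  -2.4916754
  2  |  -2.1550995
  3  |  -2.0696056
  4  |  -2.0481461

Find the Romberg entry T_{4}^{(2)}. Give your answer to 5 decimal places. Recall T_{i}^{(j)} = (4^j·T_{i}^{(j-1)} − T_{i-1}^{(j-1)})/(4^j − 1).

-2.04099

T_{3}^{(1)} = (4·(-2.0696056) − (-2.1550995)) / 3 = -2.0411076
T_{4}^{(1)} = -2.0481461 + (-2.0481461 − (-2.0696056))/3 = -2.0409929
T_{4}^{(2)} = -2.0409929 + (-2.0409929 − (-2.0411076))/15 = -2.0409853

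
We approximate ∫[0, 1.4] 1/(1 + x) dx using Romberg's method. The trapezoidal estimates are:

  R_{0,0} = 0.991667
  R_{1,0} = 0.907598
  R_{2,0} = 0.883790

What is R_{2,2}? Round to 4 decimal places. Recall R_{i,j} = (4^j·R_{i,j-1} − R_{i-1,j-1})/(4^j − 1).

0.8756

Richardson extrapolation on the trapezoidal column (denominator 4−1=3):
R_{1,1} = (4·0.907598 − 0.991667) / 3 = 0.879575
R_{2,1} = 0.883790 + (0.883790 − 0.907598)/3 = 0.875854
R_{2,2} = 0.875854 + (0.875854 − 0.879575)/15 = 0.875606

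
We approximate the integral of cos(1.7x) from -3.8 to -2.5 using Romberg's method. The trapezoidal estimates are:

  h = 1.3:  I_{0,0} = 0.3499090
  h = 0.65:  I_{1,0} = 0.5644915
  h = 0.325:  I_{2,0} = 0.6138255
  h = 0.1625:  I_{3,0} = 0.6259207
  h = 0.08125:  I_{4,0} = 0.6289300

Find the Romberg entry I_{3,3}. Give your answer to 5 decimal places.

0.62993

I_{1,1} = (4·0.5644915 − 0.3499090) / 3 = 0.6360190
I_{2,1} = 0.6138255 + (0.6138255 − 0.5644915)/3 = 0.6302702
I_{3,1} = 0.6259207 + (0.6259207 − 0.6138255)/3 = 0.6299524
I_{2,2} = 0.6302702 + (0.6302702 − 0.6360190)/15 = 0.6298869
I_{3,2} = (16·0.6299524 − 0.6302702) / 15 = 0.6299312
I_{3,3} = (64·0.6299312 − 0.6298869) / 63 = 0.6299319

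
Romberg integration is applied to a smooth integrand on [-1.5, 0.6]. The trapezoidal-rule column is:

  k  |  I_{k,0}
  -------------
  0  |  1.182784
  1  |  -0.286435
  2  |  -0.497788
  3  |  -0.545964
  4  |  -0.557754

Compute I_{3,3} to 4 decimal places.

Richardson extrapolation on the trapezoidal column (denominator 4−1=3):
I_{1,1} = (4·(-0.286435) − 1.182784) / 3 = -0.776175
I_{2,1} = (4·(-0.497788) − (-0.286435)) / 3 = -0.568239
I_{3,1} = -0.545964 + (-0.545964 − (-0.497788))/3 = -0.562023
I_{2,2} = -0.568239 + (-0.568239 − (-0.776175))/15 = -0.554377
I_{3,2} = -0.562023 + (-0.562023 − (-0.568239))/15 = -0.561609
I_{3,3} = (64·(-0.561609) − (-0.554377)) / 63 = -0.561724

-0.5617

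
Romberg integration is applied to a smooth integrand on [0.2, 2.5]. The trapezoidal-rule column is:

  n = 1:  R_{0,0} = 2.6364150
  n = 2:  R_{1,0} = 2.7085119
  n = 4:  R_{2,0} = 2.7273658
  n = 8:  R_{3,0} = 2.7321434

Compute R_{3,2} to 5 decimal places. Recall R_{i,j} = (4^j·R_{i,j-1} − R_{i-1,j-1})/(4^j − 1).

R_{2,1} = 2.7273658 + (2.7273658 − 2.7085119)/3 = 2.7336504
R_{3,1} = (4·2.7321434 − 2.7273658) / 3 = 2.7337359
R_{3,2} = (16·2.7337359 − 2.7336504) / 15 = 2.7337416

2.73374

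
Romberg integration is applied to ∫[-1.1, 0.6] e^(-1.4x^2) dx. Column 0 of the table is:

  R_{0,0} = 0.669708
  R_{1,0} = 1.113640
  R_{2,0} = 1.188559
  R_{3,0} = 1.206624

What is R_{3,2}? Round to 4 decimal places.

Richardson extrapolation on the trapezoidal column (denominator 4−1=3):
R_{2,1} = 1.188559 + (1.188559 − 1.113640)/3 = 1.213532
R_{3,1} = (4·1.206624 − 1.188559) / 3 = 1.212646
R_{3,2} = (16·1.212646 − 1.213532) / 15 = 1.212587

1.2126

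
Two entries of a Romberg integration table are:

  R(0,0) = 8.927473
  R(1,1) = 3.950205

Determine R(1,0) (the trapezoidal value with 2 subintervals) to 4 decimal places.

5.1945

From R(1,1) = (4·R(1,0) − R(0,0))/3, solve for R(1,0):
4·R(1,0) = 3·3.950205 + 8.927473 = 20.778088
R(1,0) = 5.194522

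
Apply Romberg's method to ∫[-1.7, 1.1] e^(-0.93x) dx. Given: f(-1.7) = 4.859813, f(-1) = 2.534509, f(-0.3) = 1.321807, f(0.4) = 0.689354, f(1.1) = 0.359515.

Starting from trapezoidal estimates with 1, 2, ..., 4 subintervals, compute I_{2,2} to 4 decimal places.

I_{0,0} (trapezoid, 1 panel, h=2.8000): 7.307059
I_{1,0} (trapezoid, 2 panels, h=1.4000): 5.504059
I_{2,0} (trapezoid, 4 panels, h=0.7000): 5.008734
I_{1,1} = 5.504059 + (5.504059 − 7.307059)/3 = 4.903059
I_{2,1} = 5.008734 + (5.008734 − 5.504059)/3 = 4.843626
I_{2,2} = 4.843626 + (4.843626 − 4.903059)/15 = 4.839664

4.8397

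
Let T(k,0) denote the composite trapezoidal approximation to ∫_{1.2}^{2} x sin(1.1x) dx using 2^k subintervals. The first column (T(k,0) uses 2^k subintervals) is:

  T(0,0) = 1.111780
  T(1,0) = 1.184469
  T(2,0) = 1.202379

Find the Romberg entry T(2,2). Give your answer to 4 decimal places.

T(1,1) = (4·1.184469 − 1.111780) / 3 = 1.208699
T(2,1) = (4·1.202379 − 1.184469) / 3 = 1.208349
T(2,2) = (16·1.208349 − 1.208699) / 15 = 1.208326

1.2083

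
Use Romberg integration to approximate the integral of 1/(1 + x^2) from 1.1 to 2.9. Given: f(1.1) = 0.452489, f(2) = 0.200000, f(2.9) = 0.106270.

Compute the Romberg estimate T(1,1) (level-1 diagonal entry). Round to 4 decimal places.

0.4076

T(0,0) (trapezoid, 1 panel, h=1.8000): 0.502883
T(1,0) (trapezoid, 2 panels, h=0.9000): 0.431442
T(1,1) = 0.431442 + (0.431442 − 0.502883)/3 = 0.407628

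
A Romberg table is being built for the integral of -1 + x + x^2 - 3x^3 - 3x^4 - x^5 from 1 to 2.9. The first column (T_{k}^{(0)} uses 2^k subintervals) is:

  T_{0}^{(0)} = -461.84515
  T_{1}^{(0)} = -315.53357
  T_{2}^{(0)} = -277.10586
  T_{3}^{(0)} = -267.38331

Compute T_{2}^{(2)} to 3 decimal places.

Richardson extrapolation on the trapezoidal column (denominator 4−1=3):
T_{1}^{(1)} = -315.53357 + (-315.53357 − (-461.84515))/3 = -266.76304
T_{2}^{(1)} = -277.10586 + (-277.10586 − (-315.53357))/3 = -264.29662
T_{2}^{(2)} = (16·(-264.29662) − (-266.76304)) / 15 = -264.13219
(Column j=1 coincides with Simpson's rule on the same nodes.)

-264.132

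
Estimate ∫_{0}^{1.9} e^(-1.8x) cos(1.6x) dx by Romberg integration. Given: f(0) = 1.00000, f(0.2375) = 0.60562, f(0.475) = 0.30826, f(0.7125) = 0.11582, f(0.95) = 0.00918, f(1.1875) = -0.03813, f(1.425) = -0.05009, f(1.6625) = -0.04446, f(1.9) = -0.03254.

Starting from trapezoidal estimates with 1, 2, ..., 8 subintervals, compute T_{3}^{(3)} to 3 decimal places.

0.321

T_{0}^{(0)} (trapezoid, 1 panel, h=1.9000): 0.91909
T_{1}^{(0)} (trapezoid, 2 panels, h=0.9500): 0.46826
T_{2}^{(0)} (trapezoid, 4 panels, h=0.4750): 0.35676
T_{3}^{(0)} (trapezoid, 8 panels, h=0.2375): 0.33011
T_{1}^{(1)} = 0.46826 + (0.46826 − 0.91909)/3 = 0.31798
T_{2}^{(1)} = 0.35676 + (0.35676 − 0.46826)/3 = 0.31959
T_{3}^{(1)} = 0.33011 + (0.33011 − 0.35676)/3 = 0.32123
T_{2}^{(2)} = 0.31959 + (0.31959 − 0.31798)/15 = 0.31970
T_{3}^{(2)} = 0.32123 + (0.32123 − 0.31959)/15 = 0.32134
T_{3}^{(3)} = 0.32134 + (0.32134 − 0.31970)/63 = 0.32137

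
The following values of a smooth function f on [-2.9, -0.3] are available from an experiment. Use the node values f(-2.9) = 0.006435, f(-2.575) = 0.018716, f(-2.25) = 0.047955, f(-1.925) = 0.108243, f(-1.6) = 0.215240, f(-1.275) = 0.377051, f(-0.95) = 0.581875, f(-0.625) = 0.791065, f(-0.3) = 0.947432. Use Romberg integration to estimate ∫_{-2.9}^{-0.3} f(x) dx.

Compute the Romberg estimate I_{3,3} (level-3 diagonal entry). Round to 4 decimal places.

0.8477

I_{0,0} (trapezoid, 1 panel, h=2.6000): 1.240027
I_{1,0} (trapezoid, 2 panels, h=1.3000): 0.899826
I_{2,0} (trapezoid, 4 panels, h=0.6500): 0.859302
I_{3,0} (trapezoid, 8 panels, h=0.3250): 0.850551
I_{1,1} = 0.899826 + (0.899826 − 1.240027)/3 = 0.786426
I_{2,1} = 0.859302 + (0.859302 − 0.899826)/3 = 0.845794
I_{3,1} = 0.850551 + (0.850551 − 0.859302)/3 = 0.847634
I_{2,2} = 0.845794 + (0.845794 − 0.786426)/15 = 0.849752
I_{3,2} = 0.847634 + (0.847634 − 0.845794)/15 = 0.847757
I_{3,3} = 0.847757 + (0.847757 − 0.849752)/63 = 0.847725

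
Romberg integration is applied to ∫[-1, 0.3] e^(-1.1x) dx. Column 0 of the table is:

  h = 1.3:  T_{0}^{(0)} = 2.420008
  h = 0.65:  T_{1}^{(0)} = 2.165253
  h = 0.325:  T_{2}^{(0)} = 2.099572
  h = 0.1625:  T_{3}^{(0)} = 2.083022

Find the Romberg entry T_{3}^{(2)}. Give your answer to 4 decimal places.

2.0775

Richardson extrapolation on the trapezoidal column (denominator 4−1=3):
T_{2}^{(1)} = (4·2.099572 − 2.165253) / 3 = 2.077678
T_{3}^{(1)} = 2.083022 + (2.083022 − 2.099572)/3 = 2.077505
T_{3}^{(2)} = (16·2.077505 − 2.077678) / 15 = 2.077493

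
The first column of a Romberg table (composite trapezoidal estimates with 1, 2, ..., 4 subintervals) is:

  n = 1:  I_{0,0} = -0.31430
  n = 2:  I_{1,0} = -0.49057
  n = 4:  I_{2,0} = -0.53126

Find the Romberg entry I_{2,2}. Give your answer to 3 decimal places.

I_{1,1} = -0.49057 + (-0.49057 − (-0.31430))/3 = -0.54933
I_{2,1} = (4·(-0.53126) − (-0.49057)) / 3 = -0.54482
I_{2,2} = -0.54482 + (-0.54482 − (-0.54933))/15 = -0.54452
(Column j=1 coincides with Simpson's rule on the same nodes.)

-0.545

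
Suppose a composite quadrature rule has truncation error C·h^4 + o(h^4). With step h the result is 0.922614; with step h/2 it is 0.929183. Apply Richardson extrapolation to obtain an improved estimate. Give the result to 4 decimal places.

The leading error scales as h^4; refining by a factor of 2 reduces it by 2^4 = 16.
Extrapolated value = (16·A(h/2) − A(h)) / (16 − 1)
= (16·0.929183 − 0.922614) / 15
= 13.944314 / 15 = 0.929621

0.9296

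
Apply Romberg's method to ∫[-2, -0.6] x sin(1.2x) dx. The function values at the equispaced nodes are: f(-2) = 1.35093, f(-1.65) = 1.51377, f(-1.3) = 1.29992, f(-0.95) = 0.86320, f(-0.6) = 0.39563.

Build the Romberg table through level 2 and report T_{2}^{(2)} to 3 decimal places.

1.616

T_{0}^{(0)} (trapezoid, 1 panel, h=1.4000): 1.22259
T_{1}^{(0)} (trapezoid, 2 panels, h=0.7000): 1.52124
T_{2}^{(0)} (trapezoid, 4 panels, h=0.3500): 1.59256
T_{1}^{(1)} = 1.52124 + (1.52124 − 1.22259)/3 = 1.62079
T_{2}^{(1)} = 1.59256 + (1.59256 − 1.52124)/3 = 1.61633
T_{2}^{(2)} = 1.61633 + (1.61633 − 1.62079)/15 = 1.61603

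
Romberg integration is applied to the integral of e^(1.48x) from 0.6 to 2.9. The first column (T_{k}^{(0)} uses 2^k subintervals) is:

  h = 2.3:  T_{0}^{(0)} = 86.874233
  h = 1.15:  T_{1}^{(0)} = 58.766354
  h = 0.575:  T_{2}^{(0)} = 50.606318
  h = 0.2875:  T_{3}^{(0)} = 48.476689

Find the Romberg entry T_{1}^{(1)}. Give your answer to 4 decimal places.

Richardson extrapolation on the trapezoidal column (denominator 4−1=3):
T_{1}^{(1)} = (4·58.766354 − 86.874233) / 3 = 49.397061

49.3971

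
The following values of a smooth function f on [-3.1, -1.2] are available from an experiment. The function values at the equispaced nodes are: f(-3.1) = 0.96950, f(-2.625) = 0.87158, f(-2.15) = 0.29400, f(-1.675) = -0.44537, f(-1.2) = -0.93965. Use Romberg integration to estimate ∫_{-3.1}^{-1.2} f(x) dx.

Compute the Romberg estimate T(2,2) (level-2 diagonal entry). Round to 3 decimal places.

T(0,0) (trapezoid, 1 panel, h=1.9000): 0.02836
T(1,0) (trapezoid, 2 panels, h=0.9500): 0.29348
T(2,0) (trapezoid, 4 panels, h=0.4750): 0.34919
T(1,1) = 0.29348 + (0.29348 − 0.02836)/3 = 0.38185
T(2,1) = 0.34919 + (0.34919 − 0.29348)/3 = 0.36776
T(2,2) = 0.36776 + (0.36776 − 0.38185)/15 = 0.36682

0.367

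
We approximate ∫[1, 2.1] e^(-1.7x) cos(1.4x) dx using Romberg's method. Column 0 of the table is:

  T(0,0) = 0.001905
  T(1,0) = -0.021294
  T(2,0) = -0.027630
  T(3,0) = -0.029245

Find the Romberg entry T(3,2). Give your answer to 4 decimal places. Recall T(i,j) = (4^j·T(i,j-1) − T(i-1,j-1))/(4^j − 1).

-0.0298

T(2,1) = (4·(-0.027630) − (-0.021294)) / 3 = -0.029742
T(3,1) = (4·(-0.029245) − (-0.027630)) / 3 = -0.029783
T(3,2) = (16·(-0.029783) − (-0.029742)) / 15 = -0.029786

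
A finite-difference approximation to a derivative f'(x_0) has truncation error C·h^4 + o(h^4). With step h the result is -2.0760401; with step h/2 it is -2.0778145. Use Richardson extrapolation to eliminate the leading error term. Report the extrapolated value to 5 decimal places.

-2.07793

The leading error scales as h^4; refining by a factor of 2 reduces it by 2^4 = 16.
Extrapolated value = (16·A(h/2) − A(h)) / (16 − 1)
= (16·(-2.0778145) − (-2.0760401)) / 15
= -31.1689919 / 15 = -2.0779328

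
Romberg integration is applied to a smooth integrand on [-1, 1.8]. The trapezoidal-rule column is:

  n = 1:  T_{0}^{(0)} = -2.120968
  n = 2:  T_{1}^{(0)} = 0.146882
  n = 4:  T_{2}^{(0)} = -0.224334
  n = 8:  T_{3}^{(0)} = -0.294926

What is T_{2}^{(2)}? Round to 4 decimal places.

-0.4315

Richardson extrapolation on the trapezoidal column (denominator 4−1=3):
T_{1}^{(1)} = (4·0.146882 − (-2.120968)) / 3 = 0.902832
T_{2}^{(1)} = -0.224334 + (-0.224334 − 0.146882)/3 = -0.348073
T_{2}^{(2)} = -0.348073 + (-0.348073 − 0.902832)/15 = -0.431467
(Column j=1 coincides with Simpson's rule on the same nodes.)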